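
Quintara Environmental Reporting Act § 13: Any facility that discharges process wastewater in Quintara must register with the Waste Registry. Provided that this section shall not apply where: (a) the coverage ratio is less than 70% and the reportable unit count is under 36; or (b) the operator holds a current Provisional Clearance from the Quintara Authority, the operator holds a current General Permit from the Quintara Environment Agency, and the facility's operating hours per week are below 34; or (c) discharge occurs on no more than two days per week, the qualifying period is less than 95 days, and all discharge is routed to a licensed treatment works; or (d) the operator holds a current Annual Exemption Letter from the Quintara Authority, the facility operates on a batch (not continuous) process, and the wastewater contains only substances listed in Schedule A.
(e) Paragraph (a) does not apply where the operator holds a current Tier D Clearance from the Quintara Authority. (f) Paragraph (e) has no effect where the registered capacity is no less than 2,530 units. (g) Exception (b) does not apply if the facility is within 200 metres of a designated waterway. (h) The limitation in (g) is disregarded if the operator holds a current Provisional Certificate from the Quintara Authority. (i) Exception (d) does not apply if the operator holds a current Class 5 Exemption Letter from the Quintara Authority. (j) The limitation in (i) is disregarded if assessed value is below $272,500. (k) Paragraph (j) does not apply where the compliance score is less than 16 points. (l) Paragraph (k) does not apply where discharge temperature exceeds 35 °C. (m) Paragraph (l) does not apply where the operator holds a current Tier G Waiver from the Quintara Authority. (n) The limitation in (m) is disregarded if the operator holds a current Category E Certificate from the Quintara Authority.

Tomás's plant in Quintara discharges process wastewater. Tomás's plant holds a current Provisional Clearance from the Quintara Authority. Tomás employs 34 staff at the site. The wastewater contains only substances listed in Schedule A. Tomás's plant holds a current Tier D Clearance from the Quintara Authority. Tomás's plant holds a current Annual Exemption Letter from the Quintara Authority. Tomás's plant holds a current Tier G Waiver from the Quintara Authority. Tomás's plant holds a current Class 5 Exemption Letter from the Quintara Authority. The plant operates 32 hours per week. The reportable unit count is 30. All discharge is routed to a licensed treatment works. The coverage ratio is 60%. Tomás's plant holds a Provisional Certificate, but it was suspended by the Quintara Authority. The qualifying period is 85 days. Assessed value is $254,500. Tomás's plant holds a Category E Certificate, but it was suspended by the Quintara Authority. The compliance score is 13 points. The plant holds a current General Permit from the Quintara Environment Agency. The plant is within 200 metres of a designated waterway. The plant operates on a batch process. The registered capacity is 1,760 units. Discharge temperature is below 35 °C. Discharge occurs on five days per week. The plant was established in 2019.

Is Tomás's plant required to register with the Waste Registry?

Exception (a)'s conditions are all satisfied: the coverage ratio is 60%, less than the 70% limit; the reportable unit count is 30, under the 36 limit. However, paragraphs (e)–(f) must be considered: (e) is triggered — a current Tier D Clearance is held. (f) does not operate here (the registered capacity is 1,760 units, short of 2,530 units), so (e) stands. (a) is therefore removed.
Exception (b)'s conditions are all satisfied: a current Provisional Clearance is held; a current General Permit is held; the facility's operating hours per week are 32, below the 34 limit. But applying paragraphs (g)–(h): (g) operates against (b): the plant is within 200 m of a designated waterway. (h) is not engaged (the Provisional Certificate is not current), so (g) stands. (b) is therefore removed.
Exception (c) requires that discharge occurs on no more than two days per week; but discharge occurs on five days per week, so (c) is unavailable.
Exception (d) is satisfied on its face — a current Annual Exemption Letter is held; the facility operates on a batch process; the wastewater is Schedule-A-only. But: (i) is engaged — a current Class 5 Exemption Letter is held. (j) applies (assessed value is $254,500, below the $272,500 limit), but is overridden by (k): (k) operates against (j): the compliance score is 13 points, less than the 16 points limit. (l), which would lift (k), is not triggered — discharge temperature is below 35 °C. So (d) is unavailable.
No exception applies. The general rule governs.

Yes — Tomás's plant must register with the Waste Registry.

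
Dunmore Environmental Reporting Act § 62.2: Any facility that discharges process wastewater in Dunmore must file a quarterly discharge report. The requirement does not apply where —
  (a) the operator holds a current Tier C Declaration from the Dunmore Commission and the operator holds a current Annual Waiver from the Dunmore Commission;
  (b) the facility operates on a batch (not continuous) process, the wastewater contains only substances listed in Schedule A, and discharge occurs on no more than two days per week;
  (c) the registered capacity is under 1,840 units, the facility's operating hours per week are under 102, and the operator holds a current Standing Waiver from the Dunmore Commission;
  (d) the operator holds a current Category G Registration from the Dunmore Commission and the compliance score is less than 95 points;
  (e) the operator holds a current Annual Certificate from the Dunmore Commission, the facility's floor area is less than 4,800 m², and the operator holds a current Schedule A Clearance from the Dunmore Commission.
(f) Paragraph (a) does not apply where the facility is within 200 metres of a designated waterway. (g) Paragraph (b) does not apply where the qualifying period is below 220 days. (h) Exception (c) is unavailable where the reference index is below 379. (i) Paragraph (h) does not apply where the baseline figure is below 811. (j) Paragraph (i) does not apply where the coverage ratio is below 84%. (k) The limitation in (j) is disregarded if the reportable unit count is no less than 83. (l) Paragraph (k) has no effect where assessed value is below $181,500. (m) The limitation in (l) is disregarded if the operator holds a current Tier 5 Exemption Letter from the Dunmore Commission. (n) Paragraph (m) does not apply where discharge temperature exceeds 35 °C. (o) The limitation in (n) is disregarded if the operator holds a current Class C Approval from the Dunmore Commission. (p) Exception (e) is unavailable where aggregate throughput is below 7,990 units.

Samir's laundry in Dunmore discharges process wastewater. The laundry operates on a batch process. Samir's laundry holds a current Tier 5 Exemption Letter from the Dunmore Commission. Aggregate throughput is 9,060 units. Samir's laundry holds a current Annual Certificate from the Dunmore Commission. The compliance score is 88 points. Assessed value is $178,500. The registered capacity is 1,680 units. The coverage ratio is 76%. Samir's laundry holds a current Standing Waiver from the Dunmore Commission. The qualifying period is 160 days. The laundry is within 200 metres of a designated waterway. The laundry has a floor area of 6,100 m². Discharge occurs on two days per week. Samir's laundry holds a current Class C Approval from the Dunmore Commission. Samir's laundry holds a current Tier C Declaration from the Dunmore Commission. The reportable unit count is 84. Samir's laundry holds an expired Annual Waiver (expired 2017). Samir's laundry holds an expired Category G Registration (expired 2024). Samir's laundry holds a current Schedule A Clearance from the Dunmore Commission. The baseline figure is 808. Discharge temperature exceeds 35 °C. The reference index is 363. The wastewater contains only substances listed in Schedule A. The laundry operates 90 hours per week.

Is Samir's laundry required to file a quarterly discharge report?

No — exception (c) applies; Samir's laundry is not required to file a quarterly discharge report.

Exception (a) requires that the operator holds a current Annual Waiver from the Dunmore Commission; but no current Annual Waiver is held, so (a) is unavailable.
Exception (b): the facility operates on a batch process; the wastewater is Schedule-A-only; discharge occurs on no more than two days per week — every condition holds. But: (g) applies — the qualifying period is 160 days, below the 220 days limit. So (b) is unavailable.
Exception (c): the registered capacity is 1,680 units, under the 1,840 units limit; the facility's operating hours per week are 90, under the 102 limit; a current Standing Waiver is held — every condition holds. Under paragraphs (h)–(o): (h) is triggered (the reference index is 363, below the 379 limit), but is overridden by (i): (i) operates — the baseline figure is 808, below the 811 limit. (j) is engaged (the coverage ratio is 76%, below the 84% limit), but is itself disapplied by (k): (k) operates — the reportable unit count is 84, meeting the 83 threshold. (l) would limit (k) — assessed value is $178,500, below the $181,500 limit — but (m) sets (l) aside: (m) operates against (l): a current Tier 5 Exemption Letter is held. (n) would limit (m) — discharge temperature exceeds 35 °C — but (o) sets (n) aside: (o) operates against (n): a current Class C Approval is held. Exception (c) stands.
Exception (d) requires that the operator holds a current Category G Registration from the Dunmore Commission; but the Category G Registration is not current, so (d) is unavailable.
Exception (e) does not apply: the facility's floor area is 6,100 m², not less than 4,800 m².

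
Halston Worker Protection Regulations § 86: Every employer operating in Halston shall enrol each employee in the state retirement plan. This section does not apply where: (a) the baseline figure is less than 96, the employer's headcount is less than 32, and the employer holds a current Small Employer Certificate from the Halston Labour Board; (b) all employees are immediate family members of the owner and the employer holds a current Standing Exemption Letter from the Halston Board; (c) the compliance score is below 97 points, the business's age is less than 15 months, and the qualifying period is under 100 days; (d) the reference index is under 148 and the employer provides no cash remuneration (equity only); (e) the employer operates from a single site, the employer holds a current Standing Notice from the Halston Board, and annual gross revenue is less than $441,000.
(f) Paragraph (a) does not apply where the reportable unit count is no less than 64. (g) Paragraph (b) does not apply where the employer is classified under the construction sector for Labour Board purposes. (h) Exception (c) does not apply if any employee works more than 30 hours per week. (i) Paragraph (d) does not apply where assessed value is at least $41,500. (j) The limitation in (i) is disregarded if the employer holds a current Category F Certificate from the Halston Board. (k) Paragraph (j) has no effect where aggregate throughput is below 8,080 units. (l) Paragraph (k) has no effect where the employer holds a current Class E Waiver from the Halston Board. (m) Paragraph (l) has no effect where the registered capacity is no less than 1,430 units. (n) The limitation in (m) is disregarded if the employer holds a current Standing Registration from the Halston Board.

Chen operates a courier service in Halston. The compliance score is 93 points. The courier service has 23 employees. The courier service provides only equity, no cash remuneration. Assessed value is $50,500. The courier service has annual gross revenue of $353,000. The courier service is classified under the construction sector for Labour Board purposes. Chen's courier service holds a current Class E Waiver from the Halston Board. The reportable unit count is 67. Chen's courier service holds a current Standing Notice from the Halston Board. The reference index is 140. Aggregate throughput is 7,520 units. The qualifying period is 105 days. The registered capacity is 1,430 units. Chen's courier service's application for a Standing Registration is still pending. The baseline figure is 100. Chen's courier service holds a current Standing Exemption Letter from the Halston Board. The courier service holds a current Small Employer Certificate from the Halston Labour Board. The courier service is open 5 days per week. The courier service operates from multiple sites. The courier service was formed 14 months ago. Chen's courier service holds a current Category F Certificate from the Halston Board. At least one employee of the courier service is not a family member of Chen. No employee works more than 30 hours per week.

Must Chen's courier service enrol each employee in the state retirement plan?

Yes — Chen's courier service must enrol each employee in the state retirement plan.

Exception (a) requires that the baseline figure is less than 96; but the baseline figure is 100, not less than 96, so (a) is unavailable.
Exception (b) fails — at least one employee is not a family member.
Exception (c) does not apply: the qualifying period is 105 days, not under 100 days.
All of (d)'s requirements are met (the reference index is 140, under the 148 limit; remuneration is equity-only). However, paragraphs (i)–(n) must be considered: (i) operates against (d): assessed value is $50,500, meeting the $41,500 threshold. (j) would limit (i) — a current Category F Certificate is held — but (k) sets (j) aside: (k) operates against (j): aggregate throughput is 7,520 units, below the 8,080 units limit. (l) operates (a current Class E Waiver is held), but is overridden by (m): (m) operates — the registered capacity is 1,430 units, meeting the 1,430 units threshold. (n), which would lift (m), is inapplicable — the Standing Registration is not current. Exception (d) does not apply.
Exception (e) fails — the employer operates from multiple sites.
Every exception is unavailable, so the rule governs.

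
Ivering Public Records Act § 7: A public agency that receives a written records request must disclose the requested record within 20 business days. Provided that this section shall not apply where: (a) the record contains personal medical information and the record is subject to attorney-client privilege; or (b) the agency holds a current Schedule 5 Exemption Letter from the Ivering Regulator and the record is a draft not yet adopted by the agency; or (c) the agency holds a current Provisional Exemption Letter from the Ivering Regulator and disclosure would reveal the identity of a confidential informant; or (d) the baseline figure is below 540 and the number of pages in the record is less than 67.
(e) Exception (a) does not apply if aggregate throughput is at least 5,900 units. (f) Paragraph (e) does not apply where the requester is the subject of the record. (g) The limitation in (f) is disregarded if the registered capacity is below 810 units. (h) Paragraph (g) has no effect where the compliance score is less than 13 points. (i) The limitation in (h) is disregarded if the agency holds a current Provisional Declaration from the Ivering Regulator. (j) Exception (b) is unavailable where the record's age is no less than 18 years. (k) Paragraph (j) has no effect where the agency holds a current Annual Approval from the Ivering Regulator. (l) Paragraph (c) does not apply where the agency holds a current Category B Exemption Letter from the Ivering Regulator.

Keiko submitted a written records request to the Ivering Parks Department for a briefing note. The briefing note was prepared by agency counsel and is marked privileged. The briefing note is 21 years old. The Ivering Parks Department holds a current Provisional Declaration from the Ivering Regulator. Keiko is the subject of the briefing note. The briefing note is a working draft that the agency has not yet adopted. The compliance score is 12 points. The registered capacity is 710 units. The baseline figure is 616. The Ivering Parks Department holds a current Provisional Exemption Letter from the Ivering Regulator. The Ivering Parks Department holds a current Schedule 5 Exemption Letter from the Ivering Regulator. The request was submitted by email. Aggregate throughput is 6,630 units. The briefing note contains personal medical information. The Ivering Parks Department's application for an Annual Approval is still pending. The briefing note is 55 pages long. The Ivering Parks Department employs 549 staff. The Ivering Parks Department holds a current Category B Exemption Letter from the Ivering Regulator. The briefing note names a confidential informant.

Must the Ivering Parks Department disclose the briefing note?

Exception (a): the briefing note contains personal medical information; the briefing note is privileged — every condition holds. But: (e) operates against (a): aggregate throughput is 6,630 units, meeting the 5,900 units threshold. (f) is engaged (Keiko is the subject of the briefing note), but is displaced by (g): (g) applies — the registered capacity is 710 units, below the 810 units limit. (h) would limit (g) — the compliance score is 12 points, less than the 13 points limit — but (i) sets (h) aside: (i) operates against (h): a current Provisional Declaration is held. (a) is therefore removed.
Exception (b)'s conditions are all satisfied: a current Schedule 5 Exemption Letter is held; the briefing note is an unadopted draft. However, paragraphs (j)–(k) must be considered: (j) operates against (b): the record's age is 21 years, meeting the 18 years threshold. (k) does not operate here (there is no Annual Approval in force), so (j) stands. So (b) is unavailable.
Exception (c): a current Provisional Exemption Letter is held; the briefing note names a confidential informant — every condition holds. But: (l) operates against (c): a current Category B Exemption Letter is held. So (c) is unavailable.
Exception (d) fails — the baseline figure is 616, not below 540.
Every exception is unavailable, so the rule governs.

Yes — the Ivering Parks Department must disclose the briefing note.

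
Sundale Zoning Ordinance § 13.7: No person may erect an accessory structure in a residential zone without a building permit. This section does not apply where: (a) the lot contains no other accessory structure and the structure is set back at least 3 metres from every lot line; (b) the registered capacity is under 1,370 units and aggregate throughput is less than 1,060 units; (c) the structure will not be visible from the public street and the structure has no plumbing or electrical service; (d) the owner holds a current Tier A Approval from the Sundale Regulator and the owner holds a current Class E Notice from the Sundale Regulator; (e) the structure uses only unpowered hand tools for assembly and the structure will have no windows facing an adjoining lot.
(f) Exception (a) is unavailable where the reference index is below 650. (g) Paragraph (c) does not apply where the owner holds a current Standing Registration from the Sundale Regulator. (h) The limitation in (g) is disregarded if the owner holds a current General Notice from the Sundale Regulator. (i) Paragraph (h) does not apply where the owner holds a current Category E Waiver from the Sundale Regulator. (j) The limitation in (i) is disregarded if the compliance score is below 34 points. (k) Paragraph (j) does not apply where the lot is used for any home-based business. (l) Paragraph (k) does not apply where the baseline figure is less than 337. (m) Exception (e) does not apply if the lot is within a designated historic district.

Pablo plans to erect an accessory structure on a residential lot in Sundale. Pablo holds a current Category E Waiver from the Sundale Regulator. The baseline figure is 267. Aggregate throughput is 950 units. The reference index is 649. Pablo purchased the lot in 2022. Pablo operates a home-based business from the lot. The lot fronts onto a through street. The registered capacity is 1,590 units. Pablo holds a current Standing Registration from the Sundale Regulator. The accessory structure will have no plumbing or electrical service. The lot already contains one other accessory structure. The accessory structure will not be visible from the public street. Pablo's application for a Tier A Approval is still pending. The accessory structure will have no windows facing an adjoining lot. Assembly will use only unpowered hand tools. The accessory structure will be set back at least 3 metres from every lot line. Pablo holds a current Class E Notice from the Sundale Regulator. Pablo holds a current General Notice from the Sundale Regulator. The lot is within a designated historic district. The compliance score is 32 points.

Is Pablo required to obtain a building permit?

Exception (a) does not apply: the lot already has another accessory structure.
Exception (b) fails — the registered capacity is 1,590 units, not under 1,370 units.
Exception (c): the structure will not be visible from the street; there is no plumbing or electrical service — every condition holds. As to paragraphs (g)–(l): (g) would limit (c) — a current Standing Registration is held — but (h) sets (g) aside: (h) operates against (g): a current General Notice is held. (i) would limit (h) — a current Category E Waiver is held — but (j) sets (i) aside: (j) is engaged — the compliance score is 32 points, below the 34 points limit. (k) is engaged (a home-based business operates on the lot), but yields to (l): (l) operates against (k): the baseline figure is 267, less than the 337 limit. (c) remains available.
Exception (d) fails — there is no Tier A Approval in force.
Exception (e) is satisfied on its face — assembly uses only hand tools; no windows face an adjoining lot. Turning to paragraph (m): (m) operates against (e): the lot is in a historic district. (e) is therefore removed.

No — exception (c) applies; Pablo does not need a building permit.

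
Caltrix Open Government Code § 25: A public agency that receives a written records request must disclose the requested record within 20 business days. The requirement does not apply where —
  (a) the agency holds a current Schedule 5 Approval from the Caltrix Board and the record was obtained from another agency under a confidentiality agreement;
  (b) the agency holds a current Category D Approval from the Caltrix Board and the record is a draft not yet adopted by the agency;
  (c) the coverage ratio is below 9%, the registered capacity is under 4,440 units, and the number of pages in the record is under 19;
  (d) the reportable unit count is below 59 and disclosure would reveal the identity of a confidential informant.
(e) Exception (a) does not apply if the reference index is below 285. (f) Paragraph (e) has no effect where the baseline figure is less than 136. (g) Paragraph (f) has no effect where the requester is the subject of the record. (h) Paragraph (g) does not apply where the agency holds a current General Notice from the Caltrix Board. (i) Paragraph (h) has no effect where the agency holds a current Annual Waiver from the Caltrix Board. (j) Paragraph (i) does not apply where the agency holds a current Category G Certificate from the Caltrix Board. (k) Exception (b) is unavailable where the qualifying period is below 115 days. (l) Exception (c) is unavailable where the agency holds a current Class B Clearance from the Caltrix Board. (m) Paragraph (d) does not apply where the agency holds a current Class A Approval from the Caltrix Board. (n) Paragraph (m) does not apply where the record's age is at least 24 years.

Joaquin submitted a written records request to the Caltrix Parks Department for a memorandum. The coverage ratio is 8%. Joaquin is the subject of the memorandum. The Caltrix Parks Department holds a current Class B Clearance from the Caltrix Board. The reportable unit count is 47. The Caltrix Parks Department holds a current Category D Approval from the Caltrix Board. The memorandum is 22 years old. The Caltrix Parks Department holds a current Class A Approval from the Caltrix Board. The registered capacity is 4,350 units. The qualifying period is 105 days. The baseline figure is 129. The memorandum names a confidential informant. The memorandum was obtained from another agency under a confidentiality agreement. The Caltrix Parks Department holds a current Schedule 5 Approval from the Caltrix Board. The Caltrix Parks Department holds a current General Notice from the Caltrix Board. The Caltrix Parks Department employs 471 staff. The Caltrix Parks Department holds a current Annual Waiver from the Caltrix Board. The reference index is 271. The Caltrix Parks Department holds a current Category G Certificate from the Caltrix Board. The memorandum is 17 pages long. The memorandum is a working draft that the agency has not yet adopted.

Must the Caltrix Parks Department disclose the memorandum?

No — exception (a) applies; the Caltrix Parks Department is not required to disclose the memorandum.

Exception (a)'s conditions are all satisfied: a current Schedule 5 Approval is held; the memorandum was obtained under a confidentiality agreement. Under paragraphs (e)–(j): (e) would limit (a) — the reference index is 271, below the 285 limit — but (f) sets (e) aside: (f) operates against (e): the baseline figure is 129, less than the 136 limit. (g) would limit (f) — Joaquin is the subject of the memorandum — but (h) sets (g) aside: (h) operates against (g): a current General Notice is held. (i) would limit (h) — a current Annual Waiver is held — but (j) sets (i) aside: (j) operates against (i): a current Category G Certificate is held. So (a) applies.
All of (b)'s requirements are met (a current Category D Approval is held; the memorandum is an unadopted draft). However, paragraph (k) must be considered: (k) operates against (b): the qualifying period is 105 days, below the 115 days limit. So (b) is unavailable.
Exception (c) is satisfied on its face — the coverage ratio is 8%, below the 9% limit; the registered capacity is 4,350 units, under the 4,440 units limit; the number of pages in the record is 17, under the 19 limit. Turning to paragraph (l): (l) applies — a current Class B Clearance is held. (c) is therefore removed.
All of (d)'s requirements are met (the reportable unit count is 47, below the 59 limit; the memorandum names a confidential informant). But: (m) operates against (d): a current Class A Approval is held. (n), which would lift (m), does not operate here — the record's age is 22 years, short of 24 years. (d) is therefore removed.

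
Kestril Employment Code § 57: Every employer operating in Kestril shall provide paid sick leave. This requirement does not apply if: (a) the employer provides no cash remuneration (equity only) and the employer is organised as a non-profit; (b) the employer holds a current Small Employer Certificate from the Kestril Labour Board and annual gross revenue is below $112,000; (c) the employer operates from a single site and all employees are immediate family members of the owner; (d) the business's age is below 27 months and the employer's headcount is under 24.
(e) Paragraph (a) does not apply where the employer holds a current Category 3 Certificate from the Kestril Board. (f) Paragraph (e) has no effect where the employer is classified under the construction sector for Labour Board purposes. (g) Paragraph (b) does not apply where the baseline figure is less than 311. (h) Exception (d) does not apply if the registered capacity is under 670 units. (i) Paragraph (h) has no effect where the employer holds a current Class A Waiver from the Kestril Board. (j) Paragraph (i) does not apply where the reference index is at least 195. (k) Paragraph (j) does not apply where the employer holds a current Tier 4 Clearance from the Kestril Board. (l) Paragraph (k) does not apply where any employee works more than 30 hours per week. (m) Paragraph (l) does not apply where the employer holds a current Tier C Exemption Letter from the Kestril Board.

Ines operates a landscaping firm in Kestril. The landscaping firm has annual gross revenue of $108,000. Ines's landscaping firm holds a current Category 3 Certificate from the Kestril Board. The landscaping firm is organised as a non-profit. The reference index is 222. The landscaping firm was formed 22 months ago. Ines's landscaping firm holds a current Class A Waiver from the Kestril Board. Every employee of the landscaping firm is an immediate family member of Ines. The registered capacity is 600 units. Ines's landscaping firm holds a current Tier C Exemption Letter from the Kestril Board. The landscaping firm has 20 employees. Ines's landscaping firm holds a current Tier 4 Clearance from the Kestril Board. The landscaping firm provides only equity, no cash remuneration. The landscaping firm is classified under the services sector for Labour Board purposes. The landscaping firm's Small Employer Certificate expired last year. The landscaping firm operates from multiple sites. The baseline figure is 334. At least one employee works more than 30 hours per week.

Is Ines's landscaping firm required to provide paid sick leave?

No — exception (d) applies; Ines's landscaping firm is not required to provide paid sick leave.

Exception (a) is satisfied on its face — remuneration is equity-only; the employer is a non-profit. Turning to paragraphs (e)–(f): (e) operates against (a): a current Category 3 Certificate is held. (f), which would lift (e), is inapplicable — the landscaping firm is classified under the services sector. So (a) is unavailable.
Exception (b) requires that the employer holds a current Small Employer Certificate from the Kestril Labour Board; but the Small Employer Certificate has expired, so (b) is unavailable.
Exception (c) does not apply: the employer operates from multiple sites.
Exception (d) is satisfied on its face — the business's age is 22 months, below the 27 months limit; the employer's headcount is 20, under the 24 limit. Under paragraphs (h)–(m): (h) would limit (d) — the registered capacity is 600 units, under the 670 units limit — but (i) sets (h) aside: (i) operates — a current Class A Waiver is held. (j) would limit (i) — the reference index is 222, meeting the 195 threshold — but (k) sets (j) aside: (k) operates against (j): a current Tier 4 Clearance is held. (l) is triggered (at least one employee exceeds 30 hours/week), but is set aside by (m): (m) is triggered — a current Tier C Exemption Letter is held. (d) remains available.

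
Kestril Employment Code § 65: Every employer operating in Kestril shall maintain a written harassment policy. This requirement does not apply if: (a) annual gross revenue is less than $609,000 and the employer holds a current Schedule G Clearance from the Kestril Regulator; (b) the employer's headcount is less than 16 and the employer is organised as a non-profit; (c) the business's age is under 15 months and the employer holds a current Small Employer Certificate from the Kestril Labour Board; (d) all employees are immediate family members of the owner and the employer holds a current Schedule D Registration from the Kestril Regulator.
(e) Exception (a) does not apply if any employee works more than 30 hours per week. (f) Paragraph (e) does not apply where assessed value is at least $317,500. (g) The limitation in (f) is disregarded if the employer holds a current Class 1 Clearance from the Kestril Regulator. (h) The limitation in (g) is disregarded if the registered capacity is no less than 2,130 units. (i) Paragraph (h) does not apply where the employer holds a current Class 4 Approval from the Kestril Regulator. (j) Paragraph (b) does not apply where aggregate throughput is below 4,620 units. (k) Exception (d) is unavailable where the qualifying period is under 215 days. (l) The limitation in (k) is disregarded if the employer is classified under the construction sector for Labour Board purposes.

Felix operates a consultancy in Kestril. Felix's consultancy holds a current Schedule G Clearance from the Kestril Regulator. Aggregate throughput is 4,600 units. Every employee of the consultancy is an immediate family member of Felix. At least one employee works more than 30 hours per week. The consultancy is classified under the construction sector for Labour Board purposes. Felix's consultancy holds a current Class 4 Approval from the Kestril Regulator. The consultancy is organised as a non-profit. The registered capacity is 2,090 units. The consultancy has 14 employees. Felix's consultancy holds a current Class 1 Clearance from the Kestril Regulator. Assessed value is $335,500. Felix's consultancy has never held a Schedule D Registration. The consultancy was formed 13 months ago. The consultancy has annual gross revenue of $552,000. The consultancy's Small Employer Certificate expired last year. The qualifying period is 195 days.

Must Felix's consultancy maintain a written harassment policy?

Yes — Felix's consultancy must maintain a written harassment policy.

All of (a)'s requirements are met (annual gross revenue is $552,000, less than the $609,000 limit; a current Schedule G Clearance is held). But applying paragraphs (e)–(i): (e) operates against (a): at least one employee exceeds 30 hours/week. (f) applies (assessed value is $335,500, meeting the $317,500 threshold), but is displaced by (g): (g) is engaged — a current Class 1 Clearance is held. (h) is inapplicable (the registered capacity is 2,090 units, short of 2,130 units), so (g) stands. (a) is therefore removed.
Exception (b): the employer's headcount is 14, less than the 16 limit; the employer is a non-profit — every condition holds. However, paragraph (j) must be considered: (j) is triggered — aggregate throughput is 4,600 units, below the 4,620 units limit. So (b) is unavailable.
Exception (c) fails — the Small Employer Certificate has expired.
Exception (d) requires that the employer holds a current Schedule D Registration from the Kestril Regulator; but no current Schedule D Registration is held, so (d) is unavailable.
No exception is made out. Felix's consultancy falls within the general rule.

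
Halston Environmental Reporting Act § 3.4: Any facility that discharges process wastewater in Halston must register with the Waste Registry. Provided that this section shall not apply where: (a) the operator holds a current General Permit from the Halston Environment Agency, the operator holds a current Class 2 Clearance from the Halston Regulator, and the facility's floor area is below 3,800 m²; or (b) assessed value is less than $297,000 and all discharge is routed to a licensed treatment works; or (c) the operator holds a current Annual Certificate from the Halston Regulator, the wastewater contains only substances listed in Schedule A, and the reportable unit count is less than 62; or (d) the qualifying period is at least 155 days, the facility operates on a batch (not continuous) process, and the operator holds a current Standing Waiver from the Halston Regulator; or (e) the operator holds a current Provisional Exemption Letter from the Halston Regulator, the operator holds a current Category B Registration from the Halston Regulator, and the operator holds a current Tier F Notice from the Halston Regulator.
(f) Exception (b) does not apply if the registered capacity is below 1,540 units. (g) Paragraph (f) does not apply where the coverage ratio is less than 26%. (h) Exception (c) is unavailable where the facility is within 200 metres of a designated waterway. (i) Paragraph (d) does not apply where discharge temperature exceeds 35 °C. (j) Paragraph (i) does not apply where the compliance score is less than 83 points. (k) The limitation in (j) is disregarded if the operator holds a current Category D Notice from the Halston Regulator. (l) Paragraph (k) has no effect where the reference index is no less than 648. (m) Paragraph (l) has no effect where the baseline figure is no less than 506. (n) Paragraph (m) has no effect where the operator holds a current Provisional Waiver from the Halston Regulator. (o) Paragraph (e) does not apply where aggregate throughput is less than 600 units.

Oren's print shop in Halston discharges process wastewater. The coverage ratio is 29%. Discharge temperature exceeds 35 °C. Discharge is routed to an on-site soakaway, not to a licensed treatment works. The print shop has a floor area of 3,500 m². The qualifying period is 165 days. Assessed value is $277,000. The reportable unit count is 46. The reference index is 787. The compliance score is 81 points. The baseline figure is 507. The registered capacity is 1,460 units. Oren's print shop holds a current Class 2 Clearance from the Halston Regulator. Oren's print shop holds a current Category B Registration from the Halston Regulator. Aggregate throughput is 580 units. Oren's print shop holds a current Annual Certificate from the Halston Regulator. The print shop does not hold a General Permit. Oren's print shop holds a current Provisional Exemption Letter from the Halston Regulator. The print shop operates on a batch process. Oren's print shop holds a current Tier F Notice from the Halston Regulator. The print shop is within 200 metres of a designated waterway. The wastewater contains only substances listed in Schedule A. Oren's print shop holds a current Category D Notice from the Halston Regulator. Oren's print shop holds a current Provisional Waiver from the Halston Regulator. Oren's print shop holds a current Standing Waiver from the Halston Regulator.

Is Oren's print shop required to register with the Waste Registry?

Exception (a) does not apply: no General Permit is held.
Exception (b) requires that all discharge is routed to a licensed treatment works; but discharge is not routed to a licensed treatment works, so (b) is unavailable.
All of (c)'s requirements are met (a current Annual Certificate is held; the wastewater is Schedule-A-only; the reportable unit count is 46, less than the 62 limit). But applying paragraph (h): (h) operates against (c): the print shop is within 200 m of a designated waterway. So (c) is unavailable.
Exception (d): the qualifying period is 165 days, meeting the 155 days threshold; the facility operates on a batch process; a current Standing Waiver is held — every condition holds. As to paragraphs (i)–(n): (i) is engaged (discharge temperature exceeds 35 °C), but is itself disapplied by (j): (j) is triggered — the compliance score is 81 points, less than the 83 points limit. (k) would limit (j) — a current Category D Notice is held — but (l) sets (k) aside: (l) operates against (k): the reference index is 787, meeting the 648 threshold. (m) applies (the baseline figure is 507, meeting the 506 threshold), but is set aside by (n): (n) is engaged — a current Provisional Waiver is held. (d) remains available.
Exception (e)'s conditions are all satisfied: a current Provisional Exemption Letter is held; a current Category B Registration is held; a current Tier F Notice is held. However, paragraph (o) must be considered: (o) applies — aggregate throughput is 580 units, less than the 600 units limit. (e) is therefore removed.

No — exception (d) applies; Oren's print shop is not required to register with the Waste Registry.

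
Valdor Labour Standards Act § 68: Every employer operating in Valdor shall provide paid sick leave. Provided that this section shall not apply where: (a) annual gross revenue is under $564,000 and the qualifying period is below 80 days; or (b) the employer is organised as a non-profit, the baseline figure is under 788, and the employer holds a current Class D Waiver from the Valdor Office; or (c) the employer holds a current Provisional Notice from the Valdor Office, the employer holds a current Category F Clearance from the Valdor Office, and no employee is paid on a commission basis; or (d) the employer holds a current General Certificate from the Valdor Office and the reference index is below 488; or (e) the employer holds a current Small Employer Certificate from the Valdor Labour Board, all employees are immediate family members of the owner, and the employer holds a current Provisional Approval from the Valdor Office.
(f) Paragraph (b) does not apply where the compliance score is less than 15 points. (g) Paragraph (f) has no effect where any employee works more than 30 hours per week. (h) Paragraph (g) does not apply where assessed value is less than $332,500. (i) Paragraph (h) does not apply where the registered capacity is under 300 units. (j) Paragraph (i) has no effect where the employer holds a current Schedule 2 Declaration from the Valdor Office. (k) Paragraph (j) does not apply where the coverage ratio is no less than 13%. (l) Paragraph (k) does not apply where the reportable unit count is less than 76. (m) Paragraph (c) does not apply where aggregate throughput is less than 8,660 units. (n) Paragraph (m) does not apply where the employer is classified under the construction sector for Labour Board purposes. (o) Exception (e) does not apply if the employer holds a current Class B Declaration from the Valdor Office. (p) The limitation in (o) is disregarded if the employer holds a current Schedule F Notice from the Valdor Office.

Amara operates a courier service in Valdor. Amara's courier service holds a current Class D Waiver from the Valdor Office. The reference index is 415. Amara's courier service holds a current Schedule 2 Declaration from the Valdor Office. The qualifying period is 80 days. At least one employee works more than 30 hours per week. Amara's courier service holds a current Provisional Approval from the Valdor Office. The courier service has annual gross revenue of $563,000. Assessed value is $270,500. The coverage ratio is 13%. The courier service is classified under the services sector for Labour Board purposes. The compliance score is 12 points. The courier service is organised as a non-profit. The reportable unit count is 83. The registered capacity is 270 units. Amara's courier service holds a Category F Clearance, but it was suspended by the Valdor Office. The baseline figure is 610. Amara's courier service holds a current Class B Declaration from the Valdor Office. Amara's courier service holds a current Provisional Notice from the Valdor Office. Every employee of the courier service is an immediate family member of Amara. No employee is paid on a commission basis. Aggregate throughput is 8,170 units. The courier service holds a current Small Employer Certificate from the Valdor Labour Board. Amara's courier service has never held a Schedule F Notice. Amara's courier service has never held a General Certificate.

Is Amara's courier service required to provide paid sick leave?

No — exception (b) applies; Amara's courier service is not required to provide paid sick leave.

Exception (a) does not apply: the qualifying period is 80 days, not below 80 days.
Exception (b): the employer is a non-profit; the baseline figure is 610, under the 788 limit; a current Class D Waiver is held — every condition holds. As to paragraphs (f)–(l): (f) operates (the compliance score is 12 points, less than the 15 points limit), but is itself disapplied by (g): (g) operates against (f): at least one employee exceeds 30 hours/week. (h) would limit (g) — assessed value is $270,500, less than the $332,500 limit — but (i) sets (h) aside: (i) operates — the registered capacity is 270 units, under the 300 units limit. (j) is engaged (a current Schedule 2 Declaration is held), but is displaced by (k): (k) operates against (j): the coverage ratio is 13%, meeting the 13% threshold. (l) does not operate here (the reportable unit count is 83, not less than 76), so (k) stands. So (b) applies.
Exception (c) does not apply: there is no Category F Clearance in force.
Exception (d) fails — no current General Certificate is held.
Exception (e) is satisfied on its face — a current Small Employer Certificate is held; every employee is an immediate family member; a current Provisional Approval is held. But applying paragraphs (o)–(p): (o) operates against (e): a current Class B Declaration is held. (p), which would lift (o), does not operate here — the Schedule F Notice is not current. So (e) is unavailable.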